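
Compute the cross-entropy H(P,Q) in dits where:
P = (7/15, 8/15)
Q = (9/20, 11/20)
0.3003 dits

Cross-entropy: H(P,Q) = -Σ p(x) log q(x)

Alternatively: H(P,Q) = H(P) + D_KL(P||Q)
H(P) = 0.3001 dits
D_KL(P||Q) = 0.0002 dits

H(P,Q) = 0.3001 + 0.0002 = 0.3003 dits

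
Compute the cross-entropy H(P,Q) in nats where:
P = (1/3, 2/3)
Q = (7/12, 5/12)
0.7633 nats

Cross-entropy: H(P,Q) = -Σ p(x) log q(x)

Alternatively: H(P,Q) = H(P) + D_KL(P||Q)
H(P) = 0.6365 nats
D_KL(P||Q) = 0.1268 nats

H(P,Q) = 0.6365 + 0.1268 = 0.7633 nats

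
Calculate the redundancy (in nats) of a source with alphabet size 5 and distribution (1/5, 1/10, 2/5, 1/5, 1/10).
0.1386 nats

Redundancy measures how far a source is from maximum entropy:
R = H_max - H(X)

Maximum entropy for 5 symbols: H_max = log_e(5) = 1.6094 nats
Actual entropy: H(X) = 1.4708 nats
Redundancy: R = 1.6094 - 1.4708 = 0.1386 nats

This redundancy represents potential for compression: the source could be compressed by 0.1386 nats per symbol.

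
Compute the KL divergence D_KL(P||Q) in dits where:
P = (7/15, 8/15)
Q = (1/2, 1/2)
0.0010 dits

KL divergence: D_KL(P||Q) = Σ p(x) log(p(x)/q(x))

Computing term by term:
  x=0: 7/15 × log_10[(7/15)/(1/2)] = 7/15 × -0.0300 = -0.0140
  x=1: 8/15 × log_10[(8/15)/(1/2)] = 8/15 × 0.0280 = 0.0149

D_KL(P||Q) = 0.0010 dits

Note: KL divergence is always non-negative and equals 0 iff P = Q.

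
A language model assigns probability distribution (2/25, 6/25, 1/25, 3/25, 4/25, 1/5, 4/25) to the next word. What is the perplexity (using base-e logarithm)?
6.2718

Perplexity is e^H (or exp(H) for natural log).

First, H = -Σ p log p = 1.8361 nats
Perplexity = e^1.8361 = 6.2718

Interpretation: The model's uncertainty is equivalent to choosing uniformly among 6.3 options.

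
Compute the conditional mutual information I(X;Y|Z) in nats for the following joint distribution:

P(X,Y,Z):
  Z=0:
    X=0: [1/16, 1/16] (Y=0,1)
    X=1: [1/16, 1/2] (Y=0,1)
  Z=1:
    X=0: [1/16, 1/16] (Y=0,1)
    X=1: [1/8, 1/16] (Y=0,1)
0.0474 nats

Conditional mutual information: I(X;Y|Z) = H(X|Z) + H(Y|Z) - H(X,Y|Z)

H(Z) = 0.6211
H(X,Z) = 1.1574 → H(X|Z) = 0.5363
H(Y,Z) = 1.1574 → H(Y|Z) = 0.5363
H(X,Y,Z) = 1.6462 → H(X,Y|Z) = 1.0251

I(X;Y|Z) = 0.5363 + 0.5363 - 1.0251 = 0.0474 nats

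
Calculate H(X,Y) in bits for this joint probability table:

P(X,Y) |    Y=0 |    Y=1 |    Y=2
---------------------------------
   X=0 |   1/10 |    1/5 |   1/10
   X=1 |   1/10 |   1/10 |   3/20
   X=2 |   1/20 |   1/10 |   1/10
3.0842 bits

Joint entropy is H(X,Y) = -Σ_{x,y} p(x,y) log p(x,y).

Summing over all non-zero entries:
H(X,Y) = -[1/10·log_2(1/10) + 1/5·log_2(1/5) + 1/10·log_2(1/10) + 1/10·log_2(1/10) + 1/10·log_2(1/10) + 3/20·log_2(3/20) + 1/20·log_2(1/20) + 1/10·log_2(1/10) + 1/10·log_2(1/10)]
H(X,Y) = 3.0842 bits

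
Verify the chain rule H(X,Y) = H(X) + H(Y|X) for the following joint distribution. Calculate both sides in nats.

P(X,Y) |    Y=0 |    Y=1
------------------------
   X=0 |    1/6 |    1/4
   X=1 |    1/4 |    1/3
H(X,Y) = 1.3580, H(X) = 0.6792, H(Y|X) = 0.6788 (all in nats)

Chain rule: H(X,Y) = H(X) + H(Y|X)

Left side — joint entropy directly:
H(X,Y) = -Σ p(x,y) log p(x,y) = 1.3580 nats

Right side — compute H(Y|X) from the conditional distributions:
P(X) = (5/12, 7/12), so H(X) = 0.6792 nats
H(Y|X) = Σ_x P(X=x) · H(Y|X=x):
  P(Y|X=0) = (2/5, 3/5), H(Y|X=0) = 0.6730, weight P(X=0) = 5/12
  P(Y|X=1) = (3/7, 4/7), H(Y|X=1) = 0.6829, weight P(X=1) = 7/12
H(Y|X) = 0.6788 nats

H(X) + H(Y|X) = 0.6792 + 0.6788 = 1.3580 nats

Both sides equal 1.3580 nats. ✓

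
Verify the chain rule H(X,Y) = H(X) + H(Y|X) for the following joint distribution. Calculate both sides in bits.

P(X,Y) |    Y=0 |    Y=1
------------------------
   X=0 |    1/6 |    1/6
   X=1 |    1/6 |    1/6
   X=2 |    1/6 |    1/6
H(X,Y) = 2.5850, H(X) = 1.5850, H(Y|X) = 1.0000 (all in bits)

Chain rule: H(X,Y) = H(X) + H(Y|X)

Left side — joint entropy directly:
H(X,Y) = -Σ p(x,y) log p(x,y) = 2.5850 bits

Right side — compute H(Y|X) from the conditional distributions:
P(X) = (1/3, 1/3, 1/3), so H(X) = 1.5850 bits
H(Y|X) = Σ_x P(X=x) · H(Y|X=x):
  P(Y|X=0) = (1/2, 1/2), H(Y|X=0) = 1.0000, weight P(X=0) = 1/3
  P(Y|X=1) = (1/2, 1/2), H(Y|X=1) = 1.0000, weight P(X=1) = 1/3
  P(Y|X=2) = (1/2, 1/2), H(Y|X=2) = 1.0000, weight P(X=2) = 1/3
H(Y|X) = 1.0000 bits

H(X) + H(Y|X) = 1.5850 + 1.0000 = 2.5850 bits

Both sides equal 2.5850 bits. ✓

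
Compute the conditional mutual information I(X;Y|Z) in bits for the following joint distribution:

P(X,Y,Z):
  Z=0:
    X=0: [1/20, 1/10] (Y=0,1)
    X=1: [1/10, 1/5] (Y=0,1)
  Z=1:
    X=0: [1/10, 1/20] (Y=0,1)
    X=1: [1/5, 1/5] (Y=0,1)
0.0090 bits

Conditional mutual information: I(X;Y|Z) = H(X|Z) + H(Y|Z) - H(X,Y|Z)

H(Z) = 0.9928
H(X,Z) = 1.8710 → H(X|Z) = 0.8782
H(Y,Z) = 1.9527 → H(Y|Z) = 0.9599
H(X,Y,Z) = 2.8219 → H(X,Y|Z) = 1.8292

I(X;Y|Z) = 0.8782 + 0.9599 - 1.8292 = 0.0090 bits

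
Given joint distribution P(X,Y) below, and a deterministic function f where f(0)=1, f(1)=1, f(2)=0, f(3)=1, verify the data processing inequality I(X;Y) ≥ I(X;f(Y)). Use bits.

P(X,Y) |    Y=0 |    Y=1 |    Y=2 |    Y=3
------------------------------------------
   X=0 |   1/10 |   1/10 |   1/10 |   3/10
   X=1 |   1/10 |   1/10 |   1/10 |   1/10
I(X;Y) = 0.0464, I(X;f(Y)) = 0.0074, inequality holds: 0.0464 ≥ 0.0074

Data Processing Inequality: For any Markov chain X → Y → Z, we have I(X;Y) ≥ I(X;Z).

Here Z = f(Y) is a deterministic function of Y, forming X → Y → Z.

Original I(X;Y) = 0.0464 bits

After applying f:
P(X,Z) where Z=f(Y):
- P(X,Z=0) = P(X,Y=2)
- P(X,Z=1) = P(X,Y=0) + P(X,Y=1) + P(X,Y=3)

I(X;Z) = I(X;f(Y)) = 0.0074 bits

Verification: 0.0464 ≥ 0.0074 ✓

Information cannot be created by processing; the function f can only lose information about X.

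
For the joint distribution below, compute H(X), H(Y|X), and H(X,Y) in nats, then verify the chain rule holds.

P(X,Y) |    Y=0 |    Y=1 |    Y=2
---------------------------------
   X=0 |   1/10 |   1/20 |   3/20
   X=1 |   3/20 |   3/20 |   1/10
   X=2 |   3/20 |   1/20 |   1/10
H(X,Y) = 2.1286, H(X) = 1.0889, H(Y|X) = 1.0397 (all in nats)

Chain rule: H(X,Y) = H(X) + H(Y|X)

Left side — joint entropy directly:
H(X,Y) = -Σ p(x,y) log p(x,y) = 2.1286 nats

Right side — compute H(Y|X) from the conditional distributions:
P(X) = (3/10, 2/5, 3/10), so H(X) = 1.0889 nats
H(Y|X) = Σ_x P(X=x) · H(Y|X=x):
  P(Y|X=0) = (1/3, 1/6, 1/2), H(Y|X=0) = 1.0114, weight P(X=0) = 3/10
  P(Y|X=1) = (3/8, 3/8, 1/4), H(Y|X=1) = 1.0822, weight P(X=1) = 2/5
  P(Y|X=2) = (1/2, 1/6, 1/3), H(Y|X=2) = 1.0114, weight P(X=2) = 3/10
H(Y|X) = 1.0397 nats

H(X) + H(Y|X) = 1.0889 + 1.0397 = 2.1286 nats

Both sides equal 2.1286 nats. ✓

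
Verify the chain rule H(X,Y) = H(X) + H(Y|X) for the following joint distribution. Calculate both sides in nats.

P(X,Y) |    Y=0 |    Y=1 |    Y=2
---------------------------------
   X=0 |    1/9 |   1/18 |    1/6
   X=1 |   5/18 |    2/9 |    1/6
H(X,Y) = 1.6920, H(X) = 0.6365, H(Y|X) = 1.0555 (all in nats)

Chain rule: H(X,Y) = H(X) + H(Y|X)

Left side — joint entropy directly:
H(X,Y) = -Σ p(x,y) log p(x,y) = 1.6920 nats

Right side — compute H(Y|X) from the conditional distributions:
P(X) = (1/3, 2/3), so H(X) = 0.6365 nats
H(Y|X) = Σ_x P(X=x) · H(Y|X=x):
  P(Y|X=0) = (1/3, 1/6, 1/2), H(Y|X=0) = 1.0114, weight P(X=0) = 1/3
  P(Y|X=1) = (5/12, 1/3, 1/4), H(Y|X=1) = 1.0776, weight P(X=1) = 2/3
H(Y|X) = 1.0555 nats

H(X) + H(Y|X) = 0.6365 + 1.0555 = 1.6920 nats

Both sides equal 1.6920 nats. ✓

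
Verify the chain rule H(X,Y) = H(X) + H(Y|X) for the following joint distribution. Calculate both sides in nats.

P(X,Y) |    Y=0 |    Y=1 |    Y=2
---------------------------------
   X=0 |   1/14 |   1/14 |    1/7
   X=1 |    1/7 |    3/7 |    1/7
H(X,Y) = 1.5741, H(X) = 0.5983, H(Y|X) = 0.9758 (all in nats)

Chain rule: H(X,Y) = H(X) + H(Y|X)

Left side — joint entropy directly:
H(X,Y) = -Σ p(x,y) log p(x,y) = 1.5741 nats

Right side — compute H(Y|X) from the conditional distributions:
P(X) = (2/7, 5/7), so H(X) = 0.5983 nats
H(Y|X) = Σ_x P(X=x) · H(Y|X=x):
  P(Y|X=0) = (1/4, 1/4, 1/2), H(Y|X=0) = 1.0397, weight P(X=0) = 2/7
  P(Y|X=1) = (1/5, 3/5, 1/5), H(Y|X=1) = 0.9503, weight P(X=1) = 5/7
H(Y|X) = 0.9758 nats

H(X) + H(Y|X) = 0.5983 + 0.9758 = 1.5741 nats

Both sides equal 1.5741 nats. ✓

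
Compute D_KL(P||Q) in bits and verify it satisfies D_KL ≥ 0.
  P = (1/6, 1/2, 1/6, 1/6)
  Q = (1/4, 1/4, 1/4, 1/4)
0.2075 bits

KL divergence satisfies the Gibbs inequality: D_KL(P||Q) ≥ 0 for all distributions P, Q.

D_KL(P||Q) = Σ p(x) log(p(x)/q(x))
Term by term:
  x=0: 1/6 × log_2[(1/6)/(1/4)] = -0.0975
  x=1: 1/2 × log_2[(1/2)/(1/4)] = 0.5000
  x=2: 1/6 × log_2[(1/6)/(1/4)] = -0.0975
  x=3: 1/6 × log_2[(1/6)/(1/4)] = -0.0975
D_KL(P||Q) = 0.2075 bits

D_KL(P||Q) = 0.2075 ≥ 0 ✓

This non-negativity is a fundamental property: relative entropy cannot be negative because it measures how different Q is from P.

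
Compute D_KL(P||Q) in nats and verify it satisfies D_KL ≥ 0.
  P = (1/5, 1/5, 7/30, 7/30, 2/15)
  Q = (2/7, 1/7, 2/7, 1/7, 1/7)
0.0540 nats

KL divergence satisfies the Gibbs inequality: D_KL(P||Q) ≥ 0 for all distributions P, Q.

D_KL(P||Q) = Σ p(x) log(p(x)/q(x))
Term by term:
  x=0: 1/5 × log_e[(1/5)/(2/7)] = -0.0713
  x=1: 1/5 × log_e[(1/5)/(1/7)] = 0.0673
  x=2: 7/30 × log_e[(7/30)/(2/7)] = -0.0473
  x=3: 7/30 × log_e[(7/30)/(1/7)] = 0.1145
  x=4: 2/15 × log_e[(2/15)/(1/7)] = -0.0092
D_KL(P||Q) = 0.0540 nats

D_KL(P||Q) = 0.0540 ≥ 0 ✓

This non-negativity is a fundamental property: relative entropy cannot be negative because it measures how different Q is from P.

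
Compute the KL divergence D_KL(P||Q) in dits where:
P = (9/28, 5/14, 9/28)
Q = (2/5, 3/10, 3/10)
0.0061 dits

KL divergence: D_KL(P||Q) = Σ p(x) log(p(x)/q(x))

Computing term by term:
  x=0: 9/28 × log_10[(9/28)/(2/5)] = 9/28 × -0.0950 = -0.0305
  x=1: 5/14 × log_10[(5/14)/(3/10)] = 5/14 × 0.0757 = 0.0270
  x=2: 9/28 × log_10[(9/28)/(3/10)] = 9/28 × 0.0300 = 0.0096

D_KL(P||Q) = 0.0061 dits

Note: KL divergence is always non-negative and equals 0 iff P = Q.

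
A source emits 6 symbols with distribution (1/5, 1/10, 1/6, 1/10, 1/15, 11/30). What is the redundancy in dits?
0.0705 dits

Redundancy measures how far a source is from maximum entropy:
R = H_max - H(X)

Maximum entropy for 6 symbols: H_max = log_10(6) = 0.7782 dits
Actual entropy: H(X) = 0.7077 dits
Redundancy: R = 0.7782 - 0.7077 = 0.0705 dits

This redundancy represents potential for compression: the source could be compressed by 0.0705 dits per symbol.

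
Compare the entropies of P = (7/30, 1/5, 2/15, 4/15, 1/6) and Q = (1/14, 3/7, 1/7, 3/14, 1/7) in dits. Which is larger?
P

Computing entropies in dits:
H(P) = 0.6867
H(Q) = 0.6244

Distribution P has higher entropy.

Intuition: The distribution closer to uniform (more spread out) has higher entropy.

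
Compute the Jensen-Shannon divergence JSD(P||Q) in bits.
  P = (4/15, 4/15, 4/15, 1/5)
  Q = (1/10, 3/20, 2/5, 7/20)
0.0649 bits

Jensen-Shannon divergence is:
JSD(P||Q) = 0.5 × D_KL(P||M) + 0.5 × D_KL(Q||M)
where M = 0.5 × (P + Q) is the mixture distribution.

M = 0.5 × (4/15, 4/15, 4/15, 1/5) + 0.5 × (1/10, 3/20, 2/5, 7/20) = (0.183333, 5/24, 1/3, 11/40)

D_KL(P||M) = 0.0614 bits
D_KL(Q||M) = 0.0685 bits

JSD(P||Q) = 0.5 × 0.0614 + 0.5 × 0.0685 = 0.0649 bits

Unlike KL divergence, JSD is symmetric and bounded: 0 ≤ JSD ≤ log(2).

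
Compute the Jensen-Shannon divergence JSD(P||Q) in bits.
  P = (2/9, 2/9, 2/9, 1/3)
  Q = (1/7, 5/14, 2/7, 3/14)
0.0300 bits

Jensen-Shannon divergence is:
JSD(P||Q) = 0.5 × D_KL(P||M) + 0.5 × D_KL(Q||M)
where M = 0.5 × (P + Q) is the mixture distribution.

M = 0.5 × (2/9, 2/9, 2/9, 1/3) + 0.5 × (1/7, 5/14, 2/7, 3/14) = (0.18254, 0.289683, 0.253968, 0.27381)

D_KL(P||M) = 0.0299 bits
D_KL(Q||M) = 0.0301 bits

JSD(P||Q) = 0.5 × 0.0299 + 0.5 × 0.0301 = 0.0300 bits

Unlike KL divergence, JSD is symmetric and bounded: 0 ≤ JSD ≤ log(2).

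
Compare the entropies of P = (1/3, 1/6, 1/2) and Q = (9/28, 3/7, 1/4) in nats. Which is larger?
Q

Computing entropies in nats:
H(P) = 1.0114
H(Q) = 1.0745

Distribution Q has higher entropy.

Intuition: The distribution closer to uniform (more spread out) has higher entropy.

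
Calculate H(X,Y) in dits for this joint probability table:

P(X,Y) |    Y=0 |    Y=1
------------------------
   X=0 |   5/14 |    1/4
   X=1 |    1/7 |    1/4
0.5815 dits

Joint entropy is H(X,Y) = -Σ_{x,y} p(x,y) log p(x,y).

Summing over all non-zero entries:
H(X,Y) = -[5/14·log_10(5/14) + 1/4·log_10(1/4) + 1/7·log_10(1/7) + 1/4·log_10(1/4)]
H(X,Y) = 0.5815 dits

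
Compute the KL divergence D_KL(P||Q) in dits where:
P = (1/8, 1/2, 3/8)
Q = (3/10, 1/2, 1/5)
0.0548 dits

KL divergence: D_KL(P||Q) = Σ p(x) log(p(x)/q(x))

Computing term by term:
  x=0: 1/8 × log_10[(1/8)/(3/10)] = 1/8 × -0.3802 = -0.0475
  x=1: 1/2 × log_10[(1/2)/(1/2)] = 1/2 × 0.0000 = 0.0000
  x=2: 3/8 × log_10[(3/8)/(1/5)] = 3/8 × 0.2730 = 0.1024

D_KL(P||Q) = 0.0548 dits

Note: KL divergence is always non-negative and equals 0 iff P = Q.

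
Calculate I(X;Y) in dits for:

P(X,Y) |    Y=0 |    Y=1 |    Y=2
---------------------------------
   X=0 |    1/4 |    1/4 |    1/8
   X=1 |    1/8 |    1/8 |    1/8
0.0047 dits

Mutual information: I(X;Y) = H(X) + H(Y) - H(X,Y)

Marginals:
P(X) = (5/8, 3/8), H(X) = 0.2873 dits
P(Y) = (3/8, 3/8, 1/4), H(Y) = 0.4700 dits

Joint entropy: H(X,Y) = 0.7526 dits

I(X;Y) = 0.2873 + 0.4700 - 0.7526 = 0.0047 dits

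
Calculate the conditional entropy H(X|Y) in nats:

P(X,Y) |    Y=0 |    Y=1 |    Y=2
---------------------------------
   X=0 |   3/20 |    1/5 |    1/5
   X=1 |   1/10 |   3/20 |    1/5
0.6845 nats

Using the chain rule: H(X|Y) = H(X,Y) - H(Y)

First, compute H(X,Y) = 1.7651 nats

Marginal P(Y) = (1/4, 7/20, 2/5)
H(Y) = 1.0805 nats

H(X|Y) = H(X,Y) - H(Y) = 1.7651 - 1.0805 = 0.6845 nats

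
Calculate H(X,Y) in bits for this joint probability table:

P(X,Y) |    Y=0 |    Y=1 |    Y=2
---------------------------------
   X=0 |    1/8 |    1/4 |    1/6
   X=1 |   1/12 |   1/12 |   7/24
2.4218 bits

Joint entropy is H(X,Y) = -Σ_{x,y} p(x,y) log p(x,y).

Summing over all non-zero entries:
H(X,Y) = -[1/8·log_2(1/8) + 1/4·log_2(1/4) + 1/6·log_2(1/6) + 1/12·log_2(1/12) + 1/12·log_2(1/12) + 7/24·log_2(7/24)]
H(X,Y) = 2.4218 bits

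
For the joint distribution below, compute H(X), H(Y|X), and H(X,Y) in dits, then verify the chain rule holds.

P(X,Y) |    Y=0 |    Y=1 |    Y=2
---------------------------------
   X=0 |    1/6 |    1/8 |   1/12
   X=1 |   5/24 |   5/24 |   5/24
H(X,Y) = 0.7583, H(X) = 0.2873, H(Y|X) = 0.4710 (all in dits)

Chain rule: H(X,Y) = H(X) + H(Y|X)

Left side — joint entropy directly:
H(X,Y) = -Σ p(x,y) log p(x,y) = 0.7583 dits

Right side — compute H(Y|X) from the conditional distributions:
P(X) = (3/8, 5/8), so H(X) = 0.2873 dits
H(Y|X) = Σ_x P(X=x) · H(Y|X=x):
  P(Y|X=0) = (4/9, 1/3, 2/9), H(Y|X=0) = 0.4607, weight P(X=0) = 3/8
  P(Y|X=1) = (1/3, 1/3, 1/3), H(Y|X=1) = 0.4771, weight P(X=1) = 5/8
H(Y|X) = 0.4710 dits

H(X) + H(Y|X) = 0.2873 + 0.4710 = 0.7583 dits

Both sides equal 0.7583 dits. ✓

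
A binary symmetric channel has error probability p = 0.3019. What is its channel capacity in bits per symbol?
0.1164 bits

For a binary symmetric channel (BSC) with error probability p:
Capacity C = 1 - H(p) bits per symbol

where H(p) = -p log₂(p) - (1-p) log₂(1-p) is the binary entropy function.

H(0.3019) = 0.8836 bits
C = 1 - 0.8836 = 0.1164 bits per symbol

This means we can reliably transmit up to 0.1164 bits of information per channel use.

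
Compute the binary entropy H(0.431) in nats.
0.6836 nats

The binary entropy function is:
H(p) = -p log(p) - (1-p) log(1-p)

H(0.431) = -0.431 × log_e(0.431) - 0.569 × log_e(0.569)
H(0.431) = 0.6836 nats

Note: Binary entropy is maximized at p=0.5 (H=1 bit) and minimized at p=0 or p=1 (H=0).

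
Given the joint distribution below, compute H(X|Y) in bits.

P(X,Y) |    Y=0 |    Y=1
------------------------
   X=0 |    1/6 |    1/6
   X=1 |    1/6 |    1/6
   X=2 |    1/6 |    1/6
1.5850 bits

Using the chain rule: H(X|Y) = H(X,Y) - H(Y)

First, compute H(X,Y) = 2.5850 bits

Marginal P(Y) = (1/2, 1/2)
H(Y) = 1.0000 bits

H(X|Y) = H(X,Y) - H(Y) = 2.5850 - 1.0000 = 1.5850 bits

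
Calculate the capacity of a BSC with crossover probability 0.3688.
0.0503 bits

For a binary symmetric channel (BSC) with error probability p:
Capacity C = 1 - H(p) bits per symbol

where H(p) = -p log₂(p) - (1-p) log₂(1-p) is the binary entropy function.

H(0.3688) = 0.9497 bits
C = 1 - 0.9497 = 0.0503 bits per symbol

This means we can reliably transmit up to 0.0503 bits of information per channel use.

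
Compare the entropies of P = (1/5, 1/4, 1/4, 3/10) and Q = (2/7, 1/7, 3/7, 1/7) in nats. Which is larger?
P

Computing entropies in nats:
H(P) = 1.3762
H(Q) = 1.2770

Distribution P has higher entropy.

Intuition: The distribution closer to uniform (more spread out) has higher entropy.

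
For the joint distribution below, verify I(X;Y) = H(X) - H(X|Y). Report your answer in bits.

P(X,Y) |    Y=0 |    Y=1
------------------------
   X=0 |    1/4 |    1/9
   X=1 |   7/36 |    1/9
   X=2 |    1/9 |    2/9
I(X;Y) = 0.0745 bits

Mutual information has multiple equivalent forms:
- I(X;Y) = H(X) - H(X|Y)
- I(X;Y) = H(Y) - H(Y|X)
- I(X;Y) = H(X) + H(Y) - H(X,Y)

Computing all quantities:
H(X) = 1.5816, H(Y) = 0.9911, H(X,Y) = 2.4982
H(X|Y) = 1.5072, H(Y|X) = 0.9166

Verification:
H(X) - H(X|Y) = 1.5816 - 1.5072 = 0.0745
H(Y) - H(Y|X) = 0.9911 - 0.9166 = 0.0745
H(X) + H(Y) - H(X,Y) = 1.5816 + 0.9911 - 2.4982 = 0.0745

All forms give I(X;Y) = 0.0745 bits. ✓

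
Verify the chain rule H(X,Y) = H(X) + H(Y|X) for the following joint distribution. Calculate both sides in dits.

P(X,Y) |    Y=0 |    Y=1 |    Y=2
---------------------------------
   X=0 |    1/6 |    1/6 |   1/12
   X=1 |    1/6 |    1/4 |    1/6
H(X,Y) = 0.7592, H(X) = 0.2950, H(Y|X) = 0.4642 (all in dits)

Chain rule: H(X,Y) = H(X) + H(Y|X)

Left side — joint entropy directly:
H(X,Y) = -Σ p(x,y) log p(x,y) = 0.7592 dits

Right side — compute H(Y|X) from the conditional distributions:
P(X) = (5/12, 7/12), so H(X) = 0.2950 dits
H(Y|X) = Σ_x P(X=x) · H(Y|X=x):
  P(Y|X=0) = (2/5, 2/5, 1/5), H(Y|X=0) = 0.4581, weight P(X=0) = 5/12
  P(Y|X=1) = (2/7, 3/7, 2/7), H(Y|X=1) = 0.4686, weight P(X=1) = 7/12
H(Y|X) = 0.4642 dits

H(X) + H(Y|X) = 0.2950 + 0.4642 = 0.7592 dits

Both sides equal 0.7592 dits. ✓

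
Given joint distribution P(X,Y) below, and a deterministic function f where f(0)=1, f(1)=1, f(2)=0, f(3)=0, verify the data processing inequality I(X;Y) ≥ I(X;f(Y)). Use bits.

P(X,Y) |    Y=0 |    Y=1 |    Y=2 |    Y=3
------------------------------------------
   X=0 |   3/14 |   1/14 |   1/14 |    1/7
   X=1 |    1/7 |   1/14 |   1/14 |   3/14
I(X;Y) = 0.0207, I(X;f(Y)) = 0.0148, inequality holds: 0.0207 ≥ 0.0148

Data Processing Inequality: For any Markov chain X → Y → Z, we have I(X;Y) ≥ I(X;Z).

Here Z = f(Y) is a deterministic function of Y, forming X → Y → Z.

Original I(X;Y) = 0.0207 bits

After applying f:
P(X,Z) where Z=f(Y):
- P(X,Z=0) = P(X,Y=2) + P(X,Y=3)
- P(X,Z=1) = P(X,Y=0) + P(X,Y=1)

I(X;Z) = I(X;f(Y)) = 0.0148 bits

Verification: 0.0207 ≥ 0.0148 ✓

Information cannot be created by processing; the function f can only lose information about X.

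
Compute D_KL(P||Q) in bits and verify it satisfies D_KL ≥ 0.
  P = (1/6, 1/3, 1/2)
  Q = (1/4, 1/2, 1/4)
0.2075 bits

KL divergence satisfies the Gibbs inequality: D_KL(P||Q) ≥ 0 for all distributions P, Q.

D_KL(P||Q) = Σ p(x) log(p(x)/q(x))
Term by term:
  x=0: 1/6 × log_2[(1/6)/(1/4)] = -0.0975
  x=1: 1/3 × log_2[(1/3)/(1/2)] = -0.1950
  x=2: 1/2 × log_2[(1/2)/(1/4)] = 0.5000
D_KL(P||Q) = 0.2075 bits

D_KL(P||Q) = 0.2075 ≥ 0 ✓

This non-negativity is a fundamental property: relative entropy cannot be negative because it measures how different Q is from P.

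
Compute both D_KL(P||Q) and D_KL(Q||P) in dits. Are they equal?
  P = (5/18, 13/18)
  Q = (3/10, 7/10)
D_KL(P||Q) = 0.0005, D_KL(Q||P) = 0.0005

KL divergence is not symmetric: D_KL(P||Q) ≠ D_KL(Q||P) in general.

D_KL(P||Q) = 0.0005 dits
D_KL(Q||P) = 0.0005 dits

In this case they happen to be equal (to 4 decimal places).

This asymmetry is why KL divergence is not a true distance metric.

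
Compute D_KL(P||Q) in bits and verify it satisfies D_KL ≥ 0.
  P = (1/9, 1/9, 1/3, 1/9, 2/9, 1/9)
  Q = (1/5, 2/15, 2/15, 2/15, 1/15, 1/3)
0.4979 bits

KL divergence satisfies the Gibbs inequality: D_KL(P||Q) ≥ 0 for all distributions P, Q.

D_KL(P||Q) = Σ p(x) log(p(x)/q(x))
Term by term:
  x=0: 1/9 × log_2[(1/9)/(1/5)] = -0.0942
  x=1: 1/9 × log_2[(1/9)/(2/15)] = -0.0292
  x=2: 1/3 × log_2[(1/3)/(2/15)] = 0.4406
  x=3: 1/9 × log_2[(1/9)/(2/15)] = -0.0292
  x=4: 2/9 × log_2[(2/9)/(1/15)] = 0.3860
  x=5: 1/9 × log_2[(1/9)/(1/3)] = -0.1761
D_KL(P||Q) = 0.4979 bits

D_KL(P||Q) = 0.4979 ≥ 0 ✓

This non-negativity is a fundamental property: relative entropy cannot be negative because it measures how different Q is from P.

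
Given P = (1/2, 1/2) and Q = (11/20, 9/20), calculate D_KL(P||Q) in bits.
0.0072 bits

KL divergence: D_KL(P||Q) = Σ p(x) log(p(x)/q(x))

Computing term by term:
  x=0: 1/2 × log_2[(1/2)/(11/20)] = 1/2 × -0.1375 = -0.0688
  x=1: 1/2 × log_2[(1/2)/(9/20)] = 1/2 × 0.1520 = 0.0760

D_KL(P||Q) = 0.0072 bits

Note: KL divergence is always non-negative and equals 0 iff P = Q.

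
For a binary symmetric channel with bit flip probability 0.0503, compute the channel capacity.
0.7123 bits

For a binary symmetric channel (BSC) with error probability p:
Capacity C = 1 - H(p) bits per symbol

where H(p) = -p log₂(p) - (1-p) log₂(1-p) is the binary entropy function.

H(0.0503) = 0.2877 bits
C = 1 - 0.2877 = 0.7123 bits per symbol

This means we can reliably transmit up to 0.7123 bits of information per channel use.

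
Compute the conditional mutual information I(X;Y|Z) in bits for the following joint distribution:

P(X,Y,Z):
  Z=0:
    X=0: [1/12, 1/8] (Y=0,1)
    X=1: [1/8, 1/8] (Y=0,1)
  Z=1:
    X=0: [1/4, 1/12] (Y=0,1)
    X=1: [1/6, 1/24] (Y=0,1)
0.0046 bits

Conditional mutual information: I(X;Y|Z) = H(X|Z) + H(Y|Z) - H(X,Y|Z)

H(Z) = 0.9950
H(X,Z) = 1.9713 → H(X|Z) = 0.9763
H(Y,Z) = 1.8727 → H(Y|Z) = 0.8777
H(X,Y,Z) = 2.8444 → H(X,Y|Z) = 1.8494

I(X;Y|Z) = 0.9763 + 0.8777 - 1.8494 = 0.0046 bits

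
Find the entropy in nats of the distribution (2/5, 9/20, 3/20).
1.0104 nats

Shannon entropy is H(X) = -Σ p(x) log p(x).

For P = (2/5, 9/20, 3/20):
H = -2/5 × log_e(2/5) -9/20 × log_e(9/20) -3/20 × log_e(3/20)
H = 1.0104 nats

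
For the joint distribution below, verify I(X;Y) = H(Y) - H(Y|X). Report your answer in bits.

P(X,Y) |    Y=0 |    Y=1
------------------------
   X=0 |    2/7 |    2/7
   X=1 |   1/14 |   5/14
I(X;Y) = 0.0903 bits

Mutual information has multiple equivalent forms:
- I(X;Y) = H(X) - H(X|Y)
- I(X;Y) = H(Y) - H(Y|X)
- I(X;Y) = H(X) + H(Y) - H(X,Y)

Computing all quantities:
H(X) = 0.9852, H(Y) = 0.9403, H(X,Y) = 1.8352
H(X|Y) = 0.8950, H(Y|X) = 0.8500

Verification:
H(X) - H(X|Y) = 0.9852 - 0.8950 = 0.0903
H(Y) - H(Y|X) = 0.9403 - 0.8500 = 0.0903
H(X) + H(Y) - H(X,Y) = 0.9852 + 0.9403 - 1.8352 = 0.0903

All forms give I(X;Y) = 0.0903 bits. ✓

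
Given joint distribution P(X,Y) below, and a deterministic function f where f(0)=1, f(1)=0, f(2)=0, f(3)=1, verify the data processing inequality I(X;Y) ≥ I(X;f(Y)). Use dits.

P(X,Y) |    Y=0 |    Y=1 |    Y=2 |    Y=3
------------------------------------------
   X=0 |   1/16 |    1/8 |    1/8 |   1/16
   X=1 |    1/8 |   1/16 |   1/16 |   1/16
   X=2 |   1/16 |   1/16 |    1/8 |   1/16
I(X;Y) = 0.0171, I(X;f(Y)) = 0.0113, inequality holds: 0.0171 ≥ 0.0113

Data Processing Inequality: For any Markov chain X → Y → Z, we have I(X;Y) ≥ I(X;Z).

Here Z = f(Y) is a deterministic function of Y, forming X → Y → Z.

Original I(X;Y) = 0.0171 dits

After applying f:
P(X,Z) where Z=f(Y):
- P(X,Z=0) = P(X,Y=1) + P(X,Y=2)
- P(X,Z=1) = P(X,Y=0) + P(X,Y=3)

I(X;Z) = I(X;f(Y)) = 0.0113 dits

Verification: 0.0171 ≥ 0.0113 ✓

Information cannot be created by processing; the function f can only lose information about X.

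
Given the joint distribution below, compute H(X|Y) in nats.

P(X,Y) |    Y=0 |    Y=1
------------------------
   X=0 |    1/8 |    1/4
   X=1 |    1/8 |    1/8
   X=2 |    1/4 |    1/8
1.0397 nats

Using the chain rule: H(X|Y) = H(X,Y) - H(Y)

First, compute H(X,Y) = 1.7329 nats

Marginal P(Y) = (1/2, 1/2)
H(Y) = 0.6931 nats

H(X|Y) = H(X,Y) - H(Y) = 1.7329 - 0.6931 = 1.0397 nats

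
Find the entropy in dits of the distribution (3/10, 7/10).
0.2653 dits

Shannon entropy is H(X) = -Σ p(x) log p(x).

For P = (3/10, 7/10):
H = -3/10 × log_10(3/10) -7/10 × log_10(7/10)
H = 0.2653 dits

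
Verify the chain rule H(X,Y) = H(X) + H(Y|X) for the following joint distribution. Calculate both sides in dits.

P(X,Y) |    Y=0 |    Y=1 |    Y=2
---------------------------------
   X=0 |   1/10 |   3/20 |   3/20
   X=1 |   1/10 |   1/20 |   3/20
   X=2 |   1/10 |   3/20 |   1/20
H(X,Y) = 0.9244, H(X) = 0.4729, H(Y|X) = 0.4515 (all in dits)

Chain rule: H(X,Y) = H(X) + H(Y|X)

Left side — joint entropy directly:
H(X,Y) = -Σ p(x,y) log p(x,y) = 0.9244 dits

Right side — compute H(Y|X) from the conditional distributions:
P(X) = (2/5, 3/10, 3/10), so H(X) = 0.4729 dits
H(Y|X) = Σ_x P(X=x) · H(Y|X=x):
  P(Y|X=0) = (1/4, 3/8, 3/8), H(Y|X=0) = 0.4700, weight P(X=0) = 2/5
  P(Y|X=1) = (1/3, 1/6, 1/2), H(Y|X=1) = 0.4392, weight P(X=1) = 3/10
  P(Y|X=2) = (1/3, 1/2, 1/6), H(Y|X=2) = 0.4392, weight P(X=2) = 3/10
H(Y|X) = 0.4515 dits

H(X) + H(Y|X) = 0.4729 + 0.4515 = 0.9244 dits

Both sides equal 0.9244 dits. ✓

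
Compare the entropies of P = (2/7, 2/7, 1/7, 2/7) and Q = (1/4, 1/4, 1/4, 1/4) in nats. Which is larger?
Q

Computing entropies in nats:
H(P) = 1.3518
H(Q) = 1.3863

Distribution Q has higher entropy.

Intuition: The distribution closer to uniform (more spread out) has higher entropy.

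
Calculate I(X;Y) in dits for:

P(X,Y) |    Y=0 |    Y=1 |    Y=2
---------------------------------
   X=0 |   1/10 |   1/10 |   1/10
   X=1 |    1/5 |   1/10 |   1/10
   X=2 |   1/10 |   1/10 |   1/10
0.0060 dits

Mutual information: I(X;Y) = H(X) + H(Y) - H(X,Y)

Marginals:
P(X) = (3/10, 2/5, 3/10), H(X) = 0.4729 dits
P(Y) = (2/5, 3/10, 3/10), H(Y) = 0.4729 dits

Joint entropy: H(X,Y) = 0.9398 dits

I(X;Y) = 0.4729 + 0.4729 - 0.9398 = 0.0060 dits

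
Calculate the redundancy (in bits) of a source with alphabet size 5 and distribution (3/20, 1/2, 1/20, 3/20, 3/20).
0.3742 bits

Redundancy measures how far a source is from maximum entropy:
R = H_max - H(X)

Maximum entropy for 5 symbols: H_max = log_2(5) = 2.3219 bits
Actual entropy: H(X) = 1.9477 bits
Redundancy: R = 2.3219 - 1.9477 = 0.3742 bits

This redundancy represents potential for compression: the source could be compressed by 0.3742 bits per symbol.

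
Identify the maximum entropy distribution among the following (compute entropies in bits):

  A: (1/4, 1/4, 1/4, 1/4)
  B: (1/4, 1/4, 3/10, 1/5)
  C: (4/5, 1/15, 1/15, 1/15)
A

For a discrete distribution over n outcomes, entropy is maximized by the uniform distribution.

Computing entropies:
H(A) = 2.0000 bits
H(B) = 1.9855 bits
H(C) = 1.0389 bits

The uniform distribution (where all probabilities equal 1/4) achieves the maximum entropy of log_2(4) = 2.0000 bits.

Distribution A has the highest entropy.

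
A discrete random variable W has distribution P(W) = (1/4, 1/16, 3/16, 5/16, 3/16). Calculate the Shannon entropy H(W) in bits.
2.1800 bits

Shannon entropy is H(X) = -Σ p(x) log p(x).

For P = (1/4, 1/16, 3/16, 5/16, 3/16):
H = -1/4 × log_2(1/4) -1/16 × log_2(1/16) -3/16 × log_2(3/16) -5/16 × log_2(5/16) -3/16 × log_2(3/16)
H = 2.1800 bits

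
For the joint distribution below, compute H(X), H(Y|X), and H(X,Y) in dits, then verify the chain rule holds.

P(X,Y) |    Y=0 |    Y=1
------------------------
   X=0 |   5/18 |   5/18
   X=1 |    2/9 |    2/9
H(X,Y) = 0.5994, H(X) = 0.2983, H(Y|X) = 0.3010 (all in dits)

Chain rule: H(X,Y) = H(X) + H(Y|X)

Left side — joint entropy directly:
H(X,Y) = -Σ p(x,y) log p(x,y) = 0.5994 dits

Right side — compute H(Y|X) from the conditional distributions:
P(X) = (5/9, 4/9), so H(X) = 0.2983 dits
H(Y|X) = Σ_x P(X=x) · H(Y|X=x):
  P(Y|X=0) = (1/2, 1/2), H(Y|X=0) = 0.3010, weight P(X=0) = 5/9
  P(Y|X=1) = (1/2, 1/2), H(Y|X=1) = 0.3010, weight P(X=1) = 4/9
H(Y|X) = 0.3010 dits

H(X) + H(Y|X) = 0.2983 + 0.3010 = 0.5994 dits

Both sides equal 0.5994 dits. ✓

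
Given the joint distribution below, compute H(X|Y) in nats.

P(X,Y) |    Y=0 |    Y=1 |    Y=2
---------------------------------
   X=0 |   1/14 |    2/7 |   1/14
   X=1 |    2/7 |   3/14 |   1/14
0.6192 nats

Using the chain rule: H(X|Y) = H(X,Y) - H(Y)

First, compute H(X,Y) = 1.6115 nats

Marginal P(Y) = (5/14, 1/2, 1/7)
H(Y) = 0.9923 nats

H(X|Y) = H(X,Y) - H(Y) = 1.6115 - 0.9923 = 0.6192 nats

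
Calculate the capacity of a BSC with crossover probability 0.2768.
0.1489 bits

For a binary symmetric channel (BSC) with error probability p:
Capacity C = 1 - H(p) bits per symbol

where H(p) = -p log₂(p) - (1-p) log₂(1-p) is the binary entropy function.

H(0.2768) = 0.8511 bits
C = 1 - 0.8511 = 0.1489 bits per symbol

This means we can reliably transmit up to 0.1489 bits of information per channel use.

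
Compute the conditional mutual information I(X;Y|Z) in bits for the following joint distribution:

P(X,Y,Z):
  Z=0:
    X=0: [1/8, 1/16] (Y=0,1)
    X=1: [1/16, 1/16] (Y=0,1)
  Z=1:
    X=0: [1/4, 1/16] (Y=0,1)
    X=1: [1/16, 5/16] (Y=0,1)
0.2203 bits

Conditional mutual information: I(X;Y|Z) = H(X|Z) + H(Y|Z) - H(X,Y|Z)

H(Z) = 0.8960
H(X,Z) = 1.8829 → H(X|Z) = 0.9868
H(Y,Z) = 1.8829 → H(Y|Z) = 0.9868
H(X,Y,Z) = 2.6494 → H(X,Y|Z) = 1.7534

I(X;Y|Z) = 0.9868 + 0.9868 - 1.7534 = 0.2203 bits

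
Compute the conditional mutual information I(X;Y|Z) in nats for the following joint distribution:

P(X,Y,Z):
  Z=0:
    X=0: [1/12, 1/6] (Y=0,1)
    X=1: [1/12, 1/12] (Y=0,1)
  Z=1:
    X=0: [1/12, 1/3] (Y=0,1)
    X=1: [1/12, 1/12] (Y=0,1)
0.0307 nats

Conditional mutual information: I(X;Y|Z) = H(X|Z) + H(Y|Z) - H(X,Y|Z)

H(Z) = 0.6792
H(X,Z) = 1.3086 → H(X|Z) = 0.6294
H(Y,Z) = 1.3086 → H(Y|Z) = 0.6294
H(X,Y,Z) = 1.9073 → H(X,Y|Z) = 1.2281

I(X;Y|Z) = 0.6294 + 0.6294 - 1.2281 = 0.0307 nats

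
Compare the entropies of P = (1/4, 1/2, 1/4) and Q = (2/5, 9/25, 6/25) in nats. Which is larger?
Q

Computing entropies in nats:
H(P) = 1.0397
H(Q) = 1.0768

Distribution Q has higher entropy.

Intuition: The distribution closer to uniform (more spread out) has higher entropy.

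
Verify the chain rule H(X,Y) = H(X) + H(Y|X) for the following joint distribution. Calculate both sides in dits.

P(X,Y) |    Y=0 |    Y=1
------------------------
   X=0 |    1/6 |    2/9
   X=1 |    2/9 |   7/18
H(X,Y) = 0.5795, H(X) = 0.2902, H(Y|X) = 0.2893 (all in dits)

Chain rule: H(X,Y) = H(X) + H(Y|X)

Left side — joint entropy directly:
H(X,Y) = -Σ p(x,y) log p(x,y) = 0.5795 dits

Right side — compute H(Y|X) from the conditional distributions:
P(X) = (7/18, 11/18), so H(X) = 0.2902 dits
H(Y|X) = Σ_x P(X=x) · H(Y|X=x):
  P(Y|X=0) = (3/7, 4/7), H(Y|X=0) = 0.2966, weight P(X=0) = 7/18
  P(Y|X=1) = (4/11, 7/11), H(Y|X=1) = 0.2847, weight P(X=1) = 11/18
H(Y|X) = 0.2893 dits

H(X) + H(Y|X) = 0.2902 + 0.2893 = 0.5795 dits

Both sides equal 0.5795 dits. ✓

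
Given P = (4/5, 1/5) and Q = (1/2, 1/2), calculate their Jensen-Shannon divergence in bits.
0.0731 bits

Jensen-Shannon divergence is:
JSD(P||Q) = 0.5 × D_KL(P||M) + 0.5 × D_KL(Q||M)
where M = 0.5 × (P + Q) is the mixture distribution.

M = 0.5 × (4/5, 1/5) + 0.5 × (1/2, 1/2) = (13/20, 7/20)

D_KL(P||M) = 0.0782 bits
D_KL(Q||M) = 0.0680 bits

JSD(P||Q) = 0.5 × 0.0782 + 0.5 × 0.0680 = 0.0731 bits

Unlike KL divergence, JSD is symmetric and bounded: 0 ≤ JSD ≤ log(2).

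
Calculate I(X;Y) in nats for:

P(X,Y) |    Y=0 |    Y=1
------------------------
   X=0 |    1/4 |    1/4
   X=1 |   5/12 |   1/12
0.0647 nats

Mutual information: I(X;Y) = H(X) + H(Y) - H(X,Y)

Marginals:
P(X) = (1/2, 1/2), H(X) = 0.6931 nats
P(Y) = (2/3, 1/3), H(Y) = 0.6365 nats

Joint entropy: H(X,Y) = 1.2650 nats

I(X;Y) = 0.6931 + 0.6365 - 1.2650 = 0.0647 nats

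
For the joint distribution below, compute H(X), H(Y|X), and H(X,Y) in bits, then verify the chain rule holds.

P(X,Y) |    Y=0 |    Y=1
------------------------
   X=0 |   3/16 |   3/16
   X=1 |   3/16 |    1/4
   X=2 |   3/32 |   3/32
H(X,Y) = 2.4988, H(X) = 1.5052, H(Y|X) = 0.9935 (all in bits)

Chain rule: H(X,Y) = H(X) + H(Y|X)

Left side — joint entropy directly:
H(X,Y) = -Σ p(x,y) log p(x,y) = 2.4988 bits

Right side — compute H(Y|X) from the conditional distributions:
P(X) = (3/8, 7/16, 3/16), so H(X) = 1.5052 bits
H(Y|X) = Σ_x P(X=x) · H(Y|X=x):
  P(Y|X=0) = (1/2, 1/2), H(Y|X=0) = 1.0000, weight P(X=0) = 3/8
  P(Y|X=1) = (3/7, 4/7), H(Y|X=1) = 0.9852, weight P(X=1) = 7/16
  P(Y|X=2) = (1/2, 1/2), H(Y|X=2) = 1.0000, weight P(X=2) = 3/16
H(Y|X) = 0.9935 bits

H(X) + H(Y|X) = 1.5052 + 0.9935 = 2.4988 bits

Both sides equal 2.4988 bits. ✓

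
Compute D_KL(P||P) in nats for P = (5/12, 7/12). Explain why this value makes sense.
0.0000 nats

KL divergence satisfies the Gibbs inequality: D_KL(P||Q) ≥ 0 for all distributions P, Q.

D_KL(P||Q) = Σ p(x) log(p(x)/q(x))
Each term is p(x) × log_e(p(x)/p(x)) = p(x) × log_e(1) = 0, so the sum is 0.
D_KL(P||Q) = 0.0000 nats

When P = Q, the KL divergence is exactly 0, as there is no 'divergence' between identical distributions.

This non-negativity is a fundamental property: relative entropy cannot be negative because it measures how different Q is from P.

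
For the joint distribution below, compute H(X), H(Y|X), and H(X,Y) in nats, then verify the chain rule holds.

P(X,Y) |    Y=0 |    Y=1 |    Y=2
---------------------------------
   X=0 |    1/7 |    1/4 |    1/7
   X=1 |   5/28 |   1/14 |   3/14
H(X,Y) = 1.7288, H(X) = 0.6906, H(Y|X) = 1.0382 (all in nats)

Chain rule: H(X,Y) = H(X) + H(Y|X)

Left side — joint entropy directly:
H(X,Y) = -Σ p(x,y) log p(x,y) = 1.7288 nats

Right side — compute H(Y|X) from the conditional distributions:
P(X) = (15/28, 13/28), so H(X) = 0.6906 nats
H(Y|X) = Σ_x P(X=x) · H(Y|X=x):
  P(Y|X=0) = (4/15, 7/15, 4/15), H(Y|X=0) = 1.0606, weight P(X=0) = 15/28
  P(Y|X=1) = (5/13, 2/13, 6/13), H(Y|X=1) = 1.0123, weight P(X=1) = 13/28
H(Y|X) = 1.0382 nats

H(X) + H(Y|X) = 0.6906 + 1.0382 = 1.7288 nats

Both sides equal 1.7288 nats. ✓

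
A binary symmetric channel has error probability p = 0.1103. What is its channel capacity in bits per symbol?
0.4992 bits

For a binary symmetric channel (BSC) with error probability p:
Capacity C = 1 - H(p) bits per symbol

where H(p) = -p log₂(p) - (1-p) log₂(1-p) is the binary entropy function.

H(0.1103) = 0.5008 bits
C = 1 - 0.5008 = 0.4992 bits per symbol

This means we can reliably transmit up to 0.4992 bits of information per channel use.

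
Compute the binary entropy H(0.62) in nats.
0.6641 nats

The binary entropy function is:
H(p) = -p log(p) - (1-p) log(1-p)

H(0.62) = -0.62 × log_e(0.62) - 0.38 × log_e(0.38)
H(0.62) = 0.6641 nats

Note: Binary entropy is maximized at p=0.5 (H=1 bit) and minimized at p=0 or p=1 (H=0).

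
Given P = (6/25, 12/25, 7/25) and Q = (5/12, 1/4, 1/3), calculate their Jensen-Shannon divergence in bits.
0.0456 bits

Jensen-Shannon divergence is:
JSD(P||Q) = 0.5 × D_KL(P||M) + 0.5 × D_KL(Q||M)
where M = 0.5 × (P + Q) is the mixture distribution.

M = 0.5 × (6/25, 12/25, 7/25) + 0.5 × (5/12, 1/4, 1/3) = (0.328333, 0.365, 0.306667)

D_KL(P||M) = 0.0444 bits
D_KL(Q||M) = 0.0468 bits

JSD(P||Q) = 0.5 × 0.0444 + 0.5 × 0.0468 = 0.0456 bits

Unlike KL divergence, JSD is symmetric and bounded: 0 ≤ JSD ≤ log(2).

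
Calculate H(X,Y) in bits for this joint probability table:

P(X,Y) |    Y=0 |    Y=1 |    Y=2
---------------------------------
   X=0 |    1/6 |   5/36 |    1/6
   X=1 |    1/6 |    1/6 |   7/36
2.5783 bits

Joint entropy is H(X,Y) = -Σ_{x,y} p(x,y) log p(x,y).

Summing over all non-zero entries:
H(X,Y) = -[1/6·log_2(1/6) + 5/36·log_2(5/36) + 1/6·log_2(1/6) + 1/6·log_2(1/6) + 1/6·log_2(1/6) + 7/36·log_2(7/36)]
H(X,Y) = 2.5783 bits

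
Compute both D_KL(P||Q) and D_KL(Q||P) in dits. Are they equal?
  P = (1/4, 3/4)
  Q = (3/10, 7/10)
D_KL(P||Q) = 0.0027, D_KL(Q||P) = 0.0028

KL divergence is not symmetric: D_KL(P||Q) ≠ D_KL(Q||P) in general.

D_KL(P||Q) = 0.0027 dits
D_KL(Q||P) = 0.0028 dits

No, they are not equal!

This asymmetry is why KL divergence is not a true distance metric.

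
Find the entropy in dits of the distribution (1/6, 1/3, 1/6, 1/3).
0.5775 dits

Shannon entropy is H(X) = -Σ p(x) log p(x).

For P = (1/6, 1/3, 1/6, 1/3):
H = -1/6 × log_10(1/6) -1/3 × log_10(1/3) -1/6 × log_10(1/6) -1/3 × log_10(1/3)
H = 0.5775 dits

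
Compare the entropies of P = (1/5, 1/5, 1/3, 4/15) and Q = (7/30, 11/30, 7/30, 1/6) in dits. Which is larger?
P

Computing entropies in dits:
H(P) = 0.5917
H(Q) = 0.5844

Distribution P has higher entropy.

Intuition: The distribution closer to uniform (more spread out) has higher entropy.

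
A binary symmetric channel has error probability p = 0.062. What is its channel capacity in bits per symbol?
0.6647 bits

For a binary symmetric channel (BSC) with error probability p:
Capacity C = 1 - H(p) bits per symbol

where H(p) = -p log₂(p) - (1-p) log₂(1-p) is the binary entropy function.

H(0.062) = 0.3353 bits
C = 1 - 0.3353 = 0.6647 bits per symbol

This means we can reliably transmit up to 0.6647 bits of information per channel use.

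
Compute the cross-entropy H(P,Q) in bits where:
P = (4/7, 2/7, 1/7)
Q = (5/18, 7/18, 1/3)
1.6717 bits

Cross-entropy: H(P,Q) = -Σ p(x) log q(x)

Alternatively: H(P,Q) = H(P) + D_KL(P||Q)
H(P) = 1.3788 bits
D_KL(P||Q) = 0.2929 bits

H(P,Q) = 1.3788 + 0.2929 = 1.6717 bits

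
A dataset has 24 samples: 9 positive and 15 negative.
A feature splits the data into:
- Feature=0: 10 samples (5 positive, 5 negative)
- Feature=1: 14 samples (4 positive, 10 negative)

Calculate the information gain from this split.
0.0343 bits

Information Gain = H(Y) - H(Y|Feature)

Before split:
P(positive) = 9/24 = 0.3750
H(Y) = 0.9544 bits

After split:
Feature=0: H = 1.0000 bits (weight = 10/24)
Feature=1: H = 0.8631 bits (weight = 14/24)
H(Y|Feature) = (10/24)×1.0000 + (14/24)×0.8631 = 0.9202 bits

Information Gain = 0.9544 - 0.9202 = 0.0343 bits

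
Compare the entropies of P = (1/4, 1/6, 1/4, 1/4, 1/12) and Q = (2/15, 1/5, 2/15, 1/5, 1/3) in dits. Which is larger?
Q

Computing entropies in dits:
H(P) = 0.6712
H(Q) = 0.6720

Distribution Q has higher entropy.

Intuition: The distribution closer to uniform (more spread out) has higher entropy.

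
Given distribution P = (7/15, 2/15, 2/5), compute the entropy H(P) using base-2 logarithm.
1.4295 bits

Shannon entropy is H(X) = -Σ p(x) log p(x).

For P = (7/15, 2/15, 2/5):
H = -7/15 × log_2(7/15) -2/15 × log_2(2/15) -2/5 × log_2(2/5)
H = 1.4295 bits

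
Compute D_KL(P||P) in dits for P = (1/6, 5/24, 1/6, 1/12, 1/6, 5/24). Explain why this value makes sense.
0.0000 dits

KL divergence satisfies the Gibbs inequality: D_KL(P||Q) ≥ 0 for all distributions P, Q.

D_KL(P||Q) = Σ p(x) log(p(x)/q(x))
Each term is p(x) × log_10(p(x)/p(x)) = p(x) × log_10(1) = 0, so the sum is 0.
D_KL(P||Q) = 0.0000 dits

When P = Q, the KL divergence is exactly 0, as there is no 'divergence' between identical distributions.

This non-negativity is a fundamental property: relative entropy cannot be negative because it measures how different Q is from P.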